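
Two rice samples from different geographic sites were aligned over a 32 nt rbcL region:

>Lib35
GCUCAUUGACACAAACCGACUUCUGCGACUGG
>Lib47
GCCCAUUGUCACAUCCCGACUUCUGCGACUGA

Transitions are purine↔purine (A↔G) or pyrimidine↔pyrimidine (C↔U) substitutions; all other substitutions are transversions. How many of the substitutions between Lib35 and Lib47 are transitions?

The sequences differ at positions 3 (U/C, transition), 9 (A/U, transversion), 14 (A/U, transversion), 15 (A/C, transversion), 32 (G/A, transition).
Of the 5 differences, 2 transitions and 3 transversions, so the answer is 2.

2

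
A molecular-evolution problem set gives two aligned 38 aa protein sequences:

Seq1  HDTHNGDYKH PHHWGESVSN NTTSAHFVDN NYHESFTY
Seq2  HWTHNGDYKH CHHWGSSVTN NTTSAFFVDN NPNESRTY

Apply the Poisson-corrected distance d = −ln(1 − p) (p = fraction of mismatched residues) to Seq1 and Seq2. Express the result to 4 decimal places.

0.2364

The sequences differ at positions 2 (D/W), 11 (P/C), 16 (E/S), 19 (S/T), 26 (H/F), 32 (Y/P), 33 (H/N), 36 (F/R).
p = 8/38 = 0.210526.
d = −ln(1 − 0.210526) = −ln(0.789474) = 0.2364.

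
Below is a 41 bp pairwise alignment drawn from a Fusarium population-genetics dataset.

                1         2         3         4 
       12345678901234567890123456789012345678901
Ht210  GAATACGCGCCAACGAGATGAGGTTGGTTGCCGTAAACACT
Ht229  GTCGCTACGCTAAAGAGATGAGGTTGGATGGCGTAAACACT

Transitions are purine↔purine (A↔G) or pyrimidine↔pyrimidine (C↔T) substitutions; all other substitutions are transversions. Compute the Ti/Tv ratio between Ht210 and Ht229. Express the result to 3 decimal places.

The sequences differ at positions 2 (A/T, transversion), 3 (A/C, transversion), 4 (T/G, transversion), 5 (A/C, transversion), 6 (C/T, transition), 7 (G/A, transition), 11 (C/T, transition), 14 (C/A, transversion), 28 (T/A, transversion), 31 (C/G, transversion).
Of the 10 differences, 3 transitions and 7 transversions, so Ti/Tv = 3/7 = 0.429.

0.429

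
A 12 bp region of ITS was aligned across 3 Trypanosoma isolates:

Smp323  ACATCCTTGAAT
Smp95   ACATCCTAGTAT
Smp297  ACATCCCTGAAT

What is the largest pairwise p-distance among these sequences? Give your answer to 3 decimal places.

Pairwise Hamming distances:
  Smp323 vs Smp95: 2
  Smp323 vs Smp297: 1
  Smp95 vs Smp297: 3
The largest is 3 mismatches, between Smp95 and Smp297; p = 3/12 = 0.250.

0.250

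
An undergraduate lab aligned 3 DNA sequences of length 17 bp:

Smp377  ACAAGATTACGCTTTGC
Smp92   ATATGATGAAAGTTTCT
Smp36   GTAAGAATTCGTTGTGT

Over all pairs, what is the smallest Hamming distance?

7

Pairwise Hamming distances:
  Smp377 vs Smp92: 8
  Smp377 vs Smp36: 7
  Smp92 vs Smp36: 10
The smallest is 7, between Smp377 and Smp36.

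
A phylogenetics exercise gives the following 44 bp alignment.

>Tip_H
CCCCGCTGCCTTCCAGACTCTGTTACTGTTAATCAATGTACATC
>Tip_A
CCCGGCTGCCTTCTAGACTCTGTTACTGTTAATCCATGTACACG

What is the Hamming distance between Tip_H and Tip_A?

5

Differing sites — 4:C/G; 14:C/T; 35:A/C; 43:T/C; 44:C/G.
That gives 5 mismatches out of 44 aligned sites, so the Hamming distance is 5.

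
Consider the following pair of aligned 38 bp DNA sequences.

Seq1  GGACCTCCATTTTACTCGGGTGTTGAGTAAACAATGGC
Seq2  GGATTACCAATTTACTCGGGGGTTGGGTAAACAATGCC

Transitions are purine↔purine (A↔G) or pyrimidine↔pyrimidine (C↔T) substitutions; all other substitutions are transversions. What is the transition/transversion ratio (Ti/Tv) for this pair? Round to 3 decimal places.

The sequences differ at positions 4 (C/T, transition), 5 (C/T, transition), 6 (T/A, transversion), 10 (T/A, transversion), 21 (T/G, transversion), 26 (A/G, transition), 37 (G/C, transversion).
Of the 7 differences, 3 transitions and 4 transversions, so Ti/Tv = 3/4 = 0.750.

0.750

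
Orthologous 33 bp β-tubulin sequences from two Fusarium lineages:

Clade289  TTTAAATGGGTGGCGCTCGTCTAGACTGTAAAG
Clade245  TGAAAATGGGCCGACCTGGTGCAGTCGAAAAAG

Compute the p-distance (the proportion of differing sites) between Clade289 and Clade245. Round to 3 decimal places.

The sequences differ at positions 2 (T/G), 3 (T/A), 11 (T/C), 12 (G/C), 14 (C/A), 15 (G/C), 18 (C/G), 21 (C/G), 22 (T/C), 25 (A/T), 27 (T/G), 28 (G/A), 29 (T/A).
There are 13 differences over 33 sites, so p = 13/33 = 0.394.

0.394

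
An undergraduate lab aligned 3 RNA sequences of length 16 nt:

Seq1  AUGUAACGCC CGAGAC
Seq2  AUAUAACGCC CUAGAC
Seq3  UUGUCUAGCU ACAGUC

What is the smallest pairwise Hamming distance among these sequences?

2

Pairwise Hamming distances:
  Seq1 vs Seq2: 2
  Seq1 vs Seq3: 8
  Seq2 vs Seq3: 9
The smallest is 2, between Seq1 and Seq2.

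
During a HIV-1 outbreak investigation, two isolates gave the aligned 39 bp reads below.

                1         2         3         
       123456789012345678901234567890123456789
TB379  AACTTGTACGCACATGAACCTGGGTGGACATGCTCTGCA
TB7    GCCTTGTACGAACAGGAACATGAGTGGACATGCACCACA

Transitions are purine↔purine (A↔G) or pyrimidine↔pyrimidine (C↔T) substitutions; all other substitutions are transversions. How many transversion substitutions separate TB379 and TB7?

5

Differing sites — 1:A/G (Ti); 2:A/C (Tv); 11:C/A (Tv); 15:T/G (Tv); 20:C/A (Tv); 23:G/A (Ti); 34:T/A (Tv); 36:T/C (Ti); 37:G/A (Ti).
Of the 9 differences, 4 transitions and 5 transversions, so the answer is 5.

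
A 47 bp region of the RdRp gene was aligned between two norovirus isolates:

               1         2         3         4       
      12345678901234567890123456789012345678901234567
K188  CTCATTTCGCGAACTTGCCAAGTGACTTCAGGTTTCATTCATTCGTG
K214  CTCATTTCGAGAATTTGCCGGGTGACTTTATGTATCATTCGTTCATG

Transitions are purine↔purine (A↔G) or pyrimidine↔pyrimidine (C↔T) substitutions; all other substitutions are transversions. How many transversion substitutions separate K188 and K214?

3

Differing sites — 10:C/A (Tv); 14:C/T (Ti); 20:A/G (Ti); 21:A/G (Ti); 29:C/T (Ti); 31:G/T (Tv); 34:T/A (Tv); 41:A/G (Ti); 45:G/A (Ti).
Of the 9 differences, 6 transitions and 3 transversions, so the answer is 3.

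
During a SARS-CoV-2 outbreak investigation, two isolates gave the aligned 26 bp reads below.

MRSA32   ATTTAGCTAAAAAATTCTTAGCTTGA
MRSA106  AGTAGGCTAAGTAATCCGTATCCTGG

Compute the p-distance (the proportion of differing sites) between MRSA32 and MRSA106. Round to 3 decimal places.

Differing sites — 2:T/G; 4:T/A; 5:A/G; 11:A/G; 12:A/T; 16:T/C; 18:T/G; 21:G/T; 23:T/C; 26:A/G.
There are 10 differences over 26 sites, so p = 10/26 = 0.385.

0.385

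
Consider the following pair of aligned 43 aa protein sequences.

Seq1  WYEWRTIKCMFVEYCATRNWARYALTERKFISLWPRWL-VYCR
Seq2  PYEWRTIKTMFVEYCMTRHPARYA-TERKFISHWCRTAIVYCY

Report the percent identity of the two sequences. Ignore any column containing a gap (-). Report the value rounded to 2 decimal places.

Excluding the 2 gap columns leaves 41 comparable sites.
Differing sites — 1:W/P; 9:C/T; 16:A/M; 19:N/H; 20:W/P; 33:L/H; 35:P/C; 37:W/T; 38:L/A; 43:R/Y.
31 of the 41 comparable sites match, so the percent identity is 31/41 × 100 = 75.61%.

75.61%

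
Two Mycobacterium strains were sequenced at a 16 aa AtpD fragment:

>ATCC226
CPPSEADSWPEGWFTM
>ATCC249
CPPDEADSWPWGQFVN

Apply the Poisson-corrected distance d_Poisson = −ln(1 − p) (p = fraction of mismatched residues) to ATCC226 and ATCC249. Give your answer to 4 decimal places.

Differing sites — 4:S/D; 11:E/W; 13:W/Q; 15:T/V; 16:M/N.
p = 5/16 = 0.312500.
d = −ln(1 − 0.312500) = −ln(0.687500) = 0.3747.

0.3747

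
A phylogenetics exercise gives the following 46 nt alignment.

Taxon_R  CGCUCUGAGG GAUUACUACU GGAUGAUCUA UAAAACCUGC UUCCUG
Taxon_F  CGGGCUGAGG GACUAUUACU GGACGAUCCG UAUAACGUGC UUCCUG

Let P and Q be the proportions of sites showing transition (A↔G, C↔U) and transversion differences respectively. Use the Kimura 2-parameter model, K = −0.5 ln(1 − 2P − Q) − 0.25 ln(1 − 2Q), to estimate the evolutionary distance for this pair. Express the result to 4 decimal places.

Mismatches occur at site 3 (C↔G, transversion), site 4 (U↔G, transversion), site 13 (U↔C, transition), site 16 (C↔U, transition), site 24 (U↔C, transition), site 29 (U↔C, transition), site 30 (A↔G, transition), site 33 (A↔U, transversion), site 37 (C↔G, transversion).
Of the 9 differences, 5 transitions and 4 transversions over 46 sites: P = 5/46 = 0.108696, Q = 4/46 = 0.086957.
d = −0.5·ln(0.695651) − 0.25·ln(0.826086) = −0.5·(-0.362907) − 0.25·(-0.191056) = 0.2292.

0.2292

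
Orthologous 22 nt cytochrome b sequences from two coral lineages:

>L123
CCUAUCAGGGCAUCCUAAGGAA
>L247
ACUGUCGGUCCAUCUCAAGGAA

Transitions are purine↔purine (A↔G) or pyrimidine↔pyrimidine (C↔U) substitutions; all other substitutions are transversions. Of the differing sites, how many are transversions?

3

Mismatches occur at site 1 (C/A, transversion), site 4 (A/G, transition), site 7 (A/G, transition), site 9 (G/U, transversion), site 10 (G/C, transversion), site 15 (C/U, transition), site 16 (U/C, transition).
Of the 7 differences, 4 transitions and 3 transversions, so the answer is 3.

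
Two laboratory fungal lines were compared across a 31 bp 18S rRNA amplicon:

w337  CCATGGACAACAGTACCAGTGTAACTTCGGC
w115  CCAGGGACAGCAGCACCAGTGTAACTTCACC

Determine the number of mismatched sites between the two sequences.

The sequences differ at positions 4 (T/G), 10 (A/G), 14 (T/C), 29 (G/A), 30 (G/C).
That gives 5 mismatches out of 31 aligned sites, so the Hamming distance is 5.

5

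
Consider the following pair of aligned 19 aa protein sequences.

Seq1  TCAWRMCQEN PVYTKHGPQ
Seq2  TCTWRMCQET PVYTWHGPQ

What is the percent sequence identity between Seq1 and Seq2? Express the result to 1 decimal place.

84.2%

The sequences differ at positions 3 (A/T), 10 (N/T), 15 (K/W).
16 of the 19 sites match, so the percent identity is 16/19 × 100 = 84.2%.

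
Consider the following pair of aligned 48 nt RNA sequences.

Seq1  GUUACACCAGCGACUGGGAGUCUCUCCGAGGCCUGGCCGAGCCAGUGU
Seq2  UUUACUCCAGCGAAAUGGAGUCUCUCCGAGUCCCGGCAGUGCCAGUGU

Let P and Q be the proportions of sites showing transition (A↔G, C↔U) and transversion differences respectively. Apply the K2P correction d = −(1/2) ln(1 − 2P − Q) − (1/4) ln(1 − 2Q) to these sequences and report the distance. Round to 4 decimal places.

Differing sites — 1:G/U (Tv); 6:A/U (Tv); 14:C/A (Tv); 15:U/A (Tv); 16:G/U (Tv); 31:G/U (Tv); 34:U/C (Ti); 38:C/A (Tv); 40:A/U (Tv).
Of the 9 differences, 1 transition and 8 transversions over 48 sites: P = 1/48 = 0.020833, Q = 8/48 = 0.166667.
d = −0.5·ln(0.791667) − 0.25·ln(0.666666) = −0.5·(-0.233614) − 0.25·(-0.405466) = 0.2182.

0.2182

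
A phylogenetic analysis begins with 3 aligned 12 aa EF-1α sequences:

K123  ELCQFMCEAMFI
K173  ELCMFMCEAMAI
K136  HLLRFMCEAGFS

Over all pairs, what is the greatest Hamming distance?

Pairwise Hamming distances:
  K123 vs K173: 2
  K123 vs K136: 5
  K173 vs K136: 6
The largest is 6, between K173 and K136.

6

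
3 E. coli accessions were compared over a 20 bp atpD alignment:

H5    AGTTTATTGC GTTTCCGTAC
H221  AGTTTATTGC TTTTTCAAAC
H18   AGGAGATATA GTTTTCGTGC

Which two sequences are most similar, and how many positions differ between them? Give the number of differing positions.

4

Pairwise Hamming distances:
  H5 vs H221: 4
  H5 vs H18: 8
  H221 vs H18: 10
The smallest is 4, between H5 and H221.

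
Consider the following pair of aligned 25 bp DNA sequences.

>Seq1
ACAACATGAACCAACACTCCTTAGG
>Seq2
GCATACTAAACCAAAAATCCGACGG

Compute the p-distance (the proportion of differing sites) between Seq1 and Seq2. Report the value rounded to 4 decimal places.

0.4000

Mismatches occur at site 1 (A→G), site 4 (A→T), site 5 (C→A), site 6 (A→C), site 8 (G→A), site 15 (C→A), site 17 (C→A), site 21 (T→G), site 22 (T→A), site 23 (A→C).
There are 10 differences over 25 sites, so p = 10/25 = 0.4000.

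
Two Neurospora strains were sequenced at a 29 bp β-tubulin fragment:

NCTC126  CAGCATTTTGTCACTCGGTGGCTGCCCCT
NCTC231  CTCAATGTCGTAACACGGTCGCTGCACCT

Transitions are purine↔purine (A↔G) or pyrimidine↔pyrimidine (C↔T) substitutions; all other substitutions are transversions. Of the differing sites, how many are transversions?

The sequences differ at positions 2 (A/T, transversion), 3 (G/C, transversion), 4 (C/A, transversion), 7 (T/G, transversion), 9 (T/C, transition), 12 (C/A, transversion), 15 (T/A, transversion), 20 (G/C, transversion), 26 (C/A, transversion).
Of the 9 differences, 1 transition and 8 transversions, so the answer is 8.

8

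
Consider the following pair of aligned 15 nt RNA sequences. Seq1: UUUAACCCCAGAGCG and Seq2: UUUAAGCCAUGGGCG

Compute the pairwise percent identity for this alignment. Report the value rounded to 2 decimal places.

73.33%

Mismatches occur at site 6 (C/G), site 9 (C/A), site 10 (A/U), site 12 (A/G).
11 of the 15 sites match, so the percent identity is 11/15 × 100 = 73.33%.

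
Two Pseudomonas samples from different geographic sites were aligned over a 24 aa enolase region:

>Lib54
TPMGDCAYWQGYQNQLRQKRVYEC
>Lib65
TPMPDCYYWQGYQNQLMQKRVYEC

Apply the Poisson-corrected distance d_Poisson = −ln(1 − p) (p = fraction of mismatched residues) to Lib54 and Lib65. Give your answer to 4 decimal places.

0.1335

Mismatches occur at site 4 (G→P), site 7 (A→Y), site 17 (R→M).
p = 3/24 = 0.125000.
d = −ln(1 − 0.125000) = −ln(0.875000) = 0.1335.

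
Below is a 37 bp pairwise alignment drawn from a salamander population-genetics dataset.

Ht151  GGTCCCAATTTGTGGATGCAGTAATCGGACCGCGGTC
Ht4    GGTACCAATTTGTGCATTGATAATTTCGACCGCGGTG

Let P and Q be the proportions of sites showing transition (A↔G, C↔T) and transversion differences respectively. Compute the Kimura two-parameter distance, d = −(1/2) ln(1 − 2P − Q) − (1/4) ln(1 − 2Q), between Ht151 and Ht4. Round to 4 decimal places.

0.3430

Differing sites — 4:C/A (Tv); 15:G/C (Tv); 18:G/T (Tv); 19:C/G (Tv); 21:G/T (Tv); 22:T/A (Tv); 24:A/T (Tv); 26:C/T (Ti); 27:G/C (Tv); 37:C/G (Tv).
Of the 10 differences, 1 transition and 9 transversions over 37 sites: P = 1/37 = 0.027027, Q = 9/37 = 0.243243.
d = −0.5·ln(0.702703) − 0.25·ln(0.513514) = −0.5·(-0.352821) − 0.25·(-0.666478) = 0.3430.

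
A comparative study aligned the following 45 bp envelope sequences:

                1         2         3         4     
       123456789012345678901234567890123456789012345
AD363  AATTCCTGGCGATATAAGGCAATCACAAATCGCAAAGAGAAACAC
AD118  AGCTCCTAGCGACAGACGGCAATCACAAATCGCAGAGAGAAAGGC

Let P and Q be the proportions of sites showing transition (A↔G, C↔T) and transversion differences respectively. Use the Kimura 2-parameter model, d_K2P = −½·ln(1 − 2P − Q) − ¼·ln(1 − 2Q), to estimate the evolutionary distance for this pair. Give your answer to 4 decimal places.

0.2385

The sequences differ at positions 2 (A/G, transition), 3 (T/C, transition), 8 (G/A, transition), 13 (T/C, transition), 15 (T/G, transversion), 17 (A/C, transversion), 35 (A/G, transition), 43 (C/G, transversion), 44 (A/G, transition).
Of the 9 differences, 6 transitions and 3 transversions over 45 sites: P = 6/45 = 0.133333, Q = 3/45 = 0.066667.
d = −0.5·ln(0.666667) − 0.25·ln(0.866666) = −0.5·(-0.405465) − 0.25·(-0.143102) = 0.2385.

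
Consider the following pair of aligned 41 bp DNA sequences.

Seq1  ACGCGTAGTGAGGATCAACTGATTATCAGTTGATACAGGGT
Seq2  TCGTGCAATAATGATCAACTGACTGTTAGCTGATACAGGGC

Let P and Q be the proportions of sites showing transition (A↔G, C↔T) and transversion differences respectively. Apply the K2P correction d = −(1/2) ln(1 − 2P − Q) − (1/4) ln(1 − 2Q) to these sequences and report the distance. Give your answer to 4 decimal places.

Mismatches occur at site 1 (A↔T, transversion), site 4 (C↔T, transition), site 6 (T↔C, transition), site 8 (G↔A, transition), site 10 (G↔A, transition), site 12 (G↔T, transversion), site 23 (T↔C, transition), site 25 (A↔G, transition), site 27 (C↔T, transition), site 30 (T↔C, transition), site 41 (T↔C, transition).
Of the 11 differences, 9 transitions and 2 transversions over 41 sites: P = 9/41 = 0.219512, Q = 2/41 = 0.048780.
d = −0.5·ln(0.512196) − 0.25·ln(0.902440) = −0.5·(-0.669048) − 0.25·(-0.102653) = 0.3602.

0.3602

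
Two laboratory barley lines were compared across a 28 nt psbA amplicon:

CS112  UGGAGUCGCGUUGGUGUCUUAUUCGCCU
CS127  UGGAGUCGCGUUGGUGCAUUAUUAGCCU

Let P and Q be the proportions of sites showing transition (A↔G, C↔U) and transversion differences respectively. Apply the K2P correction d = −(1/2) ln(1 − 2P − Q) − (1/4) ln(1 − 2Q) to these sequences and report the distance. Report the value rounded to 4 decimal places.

0.1156

Mismatches occur at site 17 (U↔C, transition), site 18 (C↔A, transversion), site 24 (C↔A, transversion).
Of the 3 differences, 1 transition and 2 transversions over 28 sites: P = 1/28 = 0.035714, Q = 2/28 = 0.071429.
d = −0.5·ln(0.857143) − 0.25·ln(0.857142) = −0.5·(-0.154151) − 0.25·(-0.154152) = 0.1156.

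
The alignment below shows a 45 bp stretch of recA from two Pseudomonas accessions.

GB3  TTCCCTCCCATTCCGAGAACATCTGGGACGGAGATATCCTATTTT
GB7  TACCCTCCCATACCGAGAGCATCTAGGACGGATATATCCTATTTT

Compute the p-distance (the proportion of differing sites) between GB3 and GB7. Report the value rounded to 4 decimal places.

0.1111

Differing sites — 2:T/A; 12:T/A; 19:A/G; 25:G/A; 33:G/T.
There are 5 differences over 45 sites, so p = 5/45 = 0.1111.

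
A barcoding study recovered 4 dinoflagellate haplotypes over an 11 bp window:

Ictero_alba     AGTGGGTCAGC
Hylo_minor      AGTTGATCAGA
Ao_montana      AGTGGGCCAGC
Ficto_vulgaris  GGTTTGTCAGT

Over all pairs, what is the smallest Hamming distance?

1

Pairwise Hamming distances:
  Ictero_alba vs Hylo_minor: 3
  Ictero_alba vs Ao_montana: 1
  Ictero_alba vs Ficto_vulgaris: 4
  Hylo_minor vs Ao_montana: 4
  Hylo_minor vs Ficto_vulgaris: 4
  Ao_montana vs Ficto_vulgaris: 5
The smallest is 1, between Ictero_alba and Ao_montana.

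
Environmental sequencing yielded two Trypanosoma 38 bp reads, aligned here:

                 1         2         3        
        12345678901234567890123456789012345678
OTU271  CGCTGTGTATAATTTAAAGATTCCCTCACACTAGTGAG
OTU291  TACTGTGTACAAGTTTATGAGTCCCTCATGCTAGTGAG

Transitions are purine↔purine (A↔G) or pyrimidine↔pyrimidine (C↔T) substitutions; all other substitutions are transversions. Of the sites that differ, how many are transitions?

The sequences differ at positions 1 (C/T, transition), 2 (G/A, transition), 10 (T/C, transition), 13 (T/G, transversion), 16 (A/T, transversion), 18 (A/T, transversion), 21 (T/G, transversion), 29 (C/T, transition), 30 (A/G, transition).
Of the 9 differences, 5 transitions and 4 transversions, so the answer is 5.

5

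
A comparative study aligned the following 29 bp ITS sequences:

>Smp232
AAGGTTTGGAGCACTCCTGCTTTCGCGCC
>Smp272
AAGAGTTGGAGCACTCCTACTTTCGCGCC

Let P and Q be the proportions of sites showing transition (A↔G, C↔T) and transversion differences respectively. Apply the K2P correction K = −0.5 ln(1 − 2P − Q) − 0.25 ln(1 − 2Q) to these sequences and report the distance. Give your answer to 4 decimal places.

0.1125

Mismatches occur at site 4 (G→A, transition), site 5 (T→G, transversion), site 19 (G→A, transition).
Of the 3 differences, 2 transitions and 1 transversion over 29 sites: P = 2/29 = 0.068966, Q = 1/29 = 0.034483.
d = −0.5·ln(0.827585) − 0.25·ln(0.931034) = −0.5·(-0.189243) − 0.25·(-0.071459) = 0.1125.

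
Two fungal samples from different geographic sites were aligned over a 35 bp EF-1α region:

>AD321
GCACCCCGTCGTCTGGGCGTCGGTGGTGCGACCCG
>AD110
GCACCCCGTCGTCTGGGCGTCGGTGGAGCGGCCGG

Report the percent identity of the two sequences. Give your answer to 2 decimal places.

91.43%

Differing sites — 27:T/A; 31:A/G; 34:C/G.
32 of the 35 sites match, so the percent identity is 32/35 × 100 = 91.43%.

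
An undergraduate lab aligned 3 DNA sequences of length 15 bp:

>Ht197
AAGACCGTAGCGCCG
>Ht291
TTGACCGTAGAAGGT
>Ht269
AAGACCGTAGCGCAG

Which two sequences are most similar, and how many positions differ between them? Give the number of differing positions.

Pairwise Hamming distances:
  Ht197 vs Ht291: 7
  Ht197 vs Ht269: 1
  Ht291 vs Ht269: 7
The smallest is 1, between Ht197 and Ht269.

1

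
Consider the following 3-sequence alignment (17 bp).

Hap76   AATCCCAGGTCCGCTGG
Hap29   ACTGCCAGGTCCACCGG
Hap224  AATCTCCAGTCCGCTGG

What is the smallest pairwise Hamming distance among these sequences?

Pairwise Hamming distances:
  Hap76 vs Hap29: 4
  Hap76 vs Hap224: 3
  Hap29 vs Hap224: 7
The smallest is 3, between Hap76 and Hap224.

3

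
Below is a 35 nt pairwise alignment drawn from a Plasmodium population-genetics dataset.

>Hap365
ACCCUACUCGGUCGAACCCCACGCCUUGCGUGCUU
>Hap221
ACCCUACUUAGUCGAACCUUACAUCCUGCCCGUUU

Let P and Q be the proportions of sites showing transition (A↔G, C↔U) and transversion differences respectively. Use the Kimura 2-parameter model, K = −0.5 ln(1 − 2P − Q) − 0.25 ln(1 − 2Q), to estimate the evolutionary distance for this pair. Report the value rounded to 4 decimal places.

0.4061

The sequences differ at positions 9 (C/U, transition), 10 (G/A, transition), 19 (C/U, transition), 20 (C/U, transition), 23 (G/A, transition), 24 (C/U, transition), 26 (U/C, transition), 30 (G/C, transversion), 31 (U/C, transition), 33 (C/U, transition).
Of the 10 differences, 9 transitions and 1 transversion over 35 sites: P = 9/35 = 0.257143, Q = 1/35 = 0.028571.
d = −0.5·ln(0.457143) − 0.25·ln(0.942858) = −0.5·(-0.782759) − 0.25·(-0.058840) = 0.4061.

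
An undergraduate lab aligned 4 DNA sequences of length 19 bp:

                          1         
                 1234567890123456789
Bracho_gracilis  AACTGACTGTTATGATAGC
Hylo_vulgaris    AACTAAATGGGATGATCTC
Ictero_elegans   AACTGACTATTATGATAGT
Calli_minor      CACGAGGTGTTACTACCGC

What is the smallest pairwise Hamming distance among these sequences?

Pairwise Hamming distances:
  Bracho_gracilis vs Hylo_vulgaris: 6
  Bracho_gracilis vs Ictero_elegans: 2
  Bracho_gracilis vs Calli_minor: 9
  Hylo_vulgaris vs Ictero_elegans: 8
  Hylo_vulgaris vs Calli_minor: 10
  Ictero_elegans vs Calli_minor: 11
The smallest is 2, between Bracho_gracilis and Ictero_elegans.

2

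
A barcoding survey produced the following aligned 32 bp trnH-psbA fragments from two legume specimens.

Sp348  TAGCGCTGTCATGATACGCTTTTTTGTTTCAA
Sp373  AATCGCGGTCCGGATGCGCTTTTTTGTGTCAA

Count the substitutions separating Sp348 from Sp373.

7

Mismatches occur at site 1 (T→A), site 3 (G→T), site 7 (T→G), site 11 (A→C), site 12 (T→G), site 16 (A→G), site 28 (T→G).
That gives 7 mismatches out of 32 aligned sites, so the Hamming distance is 7.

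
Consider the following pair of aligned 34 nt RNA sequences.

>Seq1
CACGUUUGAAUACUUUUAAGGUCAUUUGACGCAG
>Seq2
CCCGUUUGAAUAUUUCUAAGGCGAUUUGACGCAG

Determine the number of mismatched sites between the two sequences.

5

The sequences differ at positions 2 (A/C), 13 (C/U), 16 (U/C), 22 (U/C), 23 (C/G).
That gives 5 mismatches out of 34 aligned sites, so the Hamming distance is 5.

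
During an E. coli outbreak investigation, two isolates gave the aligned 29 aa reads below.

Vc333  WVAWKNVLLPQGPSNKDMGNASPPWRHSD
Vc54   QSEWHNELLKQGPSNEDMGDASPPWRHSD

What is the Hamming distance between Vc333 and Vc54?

The sequences differ at positions 1 (W/Q), 2 (V/S), 3 (A/E), 5 (K/H), 7 (V/E), 10 (P/K), 16 (K/E), 20 (N/D).
That gives 8 mismatches out of 29 aligned sites, so the Hamming distance is 8.

8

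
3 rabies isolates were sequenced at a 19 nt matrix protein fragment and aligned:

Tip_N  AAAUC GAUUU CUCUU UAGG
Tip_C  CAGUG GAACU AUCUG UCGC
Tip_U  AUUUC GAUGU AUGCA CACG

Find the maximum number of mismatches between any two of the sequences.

Pairwise Hamming distances:
  Tip_N vs Tip_C: 9
  Tip_N vs Tip_U: 9
  Tip_C vs Tip_U: 13
The largest is 13, between Tip_C and Tip_U.

13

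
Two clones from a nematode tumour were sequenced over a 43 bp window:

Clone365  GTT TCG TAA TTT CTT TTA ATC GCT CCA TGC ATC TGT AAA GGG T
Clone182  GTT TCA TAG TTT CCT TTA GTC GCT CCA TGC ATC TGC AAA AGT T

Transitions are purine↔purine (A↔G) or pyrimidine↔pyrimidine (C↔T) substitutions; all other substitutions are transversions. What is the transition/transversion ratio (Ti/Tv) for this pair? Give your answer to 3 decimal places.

6.000

Mismatches occur at site 6 (G→A, transition), site 9 (A→G, transition), site 14 (T→C, transition), site 19 (A→G, transition), site 36 (T→C, transition), site 40 (G→A, transition), site 42 (G→T, transversion).
Of the 7 differences, 6 transitions and 1 transversion, so Ti/Tv = 6/1 = 6.000.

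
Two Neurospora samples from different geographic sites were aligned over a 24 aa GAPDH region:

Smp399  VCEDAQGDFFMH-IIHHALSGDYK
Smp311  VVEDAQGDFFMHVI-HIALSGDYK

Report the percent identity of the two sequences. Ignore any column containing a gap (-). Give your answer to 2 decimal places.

Excluding the 2 gap columns leaves 22 comparable sites.
Differing sites — 2:C/V; 17:H/I.
20 of the 22 comparable sites match, so the percent identity is 20/22 × 100 = 90.91%.

90.91%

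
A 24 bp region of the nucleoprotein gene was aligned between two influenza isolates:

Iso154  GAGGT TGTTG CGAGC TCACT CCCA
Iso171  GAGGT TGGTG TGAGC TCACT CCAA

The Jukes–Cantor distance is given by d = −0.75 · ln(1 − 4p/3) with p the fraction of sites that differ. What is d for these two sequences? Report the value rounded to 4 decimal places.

The sequences differ at positions 8 (T/G), 11 (C/T), 23 (C/A).
p = 3/24 = 0.125000.
d = −0.75 · ln(1 − (4/3)·0.125000) = −0.75 · ln(0.833333) = −0.75 · (-0.182322) = 0.1367.

0.1367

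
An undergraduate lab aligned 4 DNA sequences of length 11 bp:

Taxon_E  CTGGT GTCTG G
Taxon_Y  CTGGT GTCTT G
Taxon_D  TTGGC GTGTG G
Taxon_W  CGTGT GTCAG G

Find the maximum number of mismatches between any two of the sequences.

Pairwise Hamming distances:
  Taxon_E vs Taxon_Y: 1
  Taxon_E vs Taxon_D: 3
  Taxon_E vs Taxon_W: 3
  Taxon_Y vs Taxon_D: 4
  Taxon_Y vs Taxon_W: 4
  Taxon_D vs Taxon_W: 6
The largest is 6, between Taxon_D and Taxon_W.

6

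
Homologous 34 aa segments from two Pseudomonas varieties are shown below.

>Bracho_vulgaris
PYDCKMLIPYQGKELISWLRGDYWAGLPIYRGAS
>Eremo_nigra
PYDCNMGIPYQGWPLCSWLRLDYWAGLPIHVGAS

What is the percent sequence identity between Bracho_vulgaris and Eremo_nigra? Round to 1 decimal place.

76.5%

The sequences differ at positions 5 (K/N), 7 (L/G), 13 (K/W), 14 (E/P), 16 (I/C), 21 (G/L), 30 (Y/H), 31 (R/V).
26 of the 34 sites match, so the percent identity is 26/34 × 100 = 76.5%.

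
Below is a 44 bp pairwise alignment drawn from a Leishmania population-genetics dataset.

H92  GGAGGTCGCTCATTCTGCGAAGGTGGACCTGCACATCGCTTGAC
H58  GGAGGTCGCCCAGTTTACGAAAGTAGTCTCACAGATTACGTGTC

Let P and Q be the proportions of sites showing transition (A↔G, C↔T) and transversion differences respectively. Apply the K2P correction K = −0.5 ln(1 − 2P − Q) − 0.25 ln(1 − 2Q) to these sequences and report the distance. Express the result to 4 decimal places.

0.4843

Mismatches occur at site 10 (T→C, transition), site 13 (T→G, transversion), site 15 (C→T, transition), site 17 (G→A, transition), site 22 (G→A, transition), site 25 (G→A, transition), site 27 (A→T, transversion), site 29 (C→T, transition), site 30 (T→C, transition), site 31 (G→A, transition), site 34 (C→G, transversion), site 37 (C→T, transition), site 38 (G→A, transition), site 40 (T→G, transversion), site 43 (A→T, transversion).
Of the 15 differences, 10 transitions and 5 transversions over 44 sites: P = 10/44 = 0.227273, Q = 5/44 = 0.113636.
d = −0.5·ln(0.431818) − 0.25·ln(0.772728) = −0.5·(-0.839751) − 0.25·(-0.257828) = 0.4843.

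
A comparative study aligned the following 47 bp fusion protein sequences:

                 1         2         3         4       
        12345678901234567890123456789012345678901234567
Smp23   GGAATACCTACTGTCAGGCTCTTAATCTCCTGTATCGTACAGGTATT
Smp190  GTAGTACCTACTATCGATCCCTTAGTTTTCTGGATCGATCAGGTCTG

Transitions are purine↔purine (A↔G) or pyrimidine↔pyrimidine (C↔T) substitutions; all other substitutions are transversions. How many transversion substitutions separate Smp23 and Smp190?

7

The sequences differ at positions 2 (G/T, transversion), 4 (A/G, transition), 13 (G/A, transition), 16 (A/G, transition), 17 (G/A, transition), 18 (G/T, transversion), 20 (T/C, transition), 25 (A/G, transition), 27 (C/T, transition), 29 (C/T, transition), 33 (T/G, transversion), 38 (T/A, transversion), 39 (A/T, transversion), 45 (A/C, transversion), 47 (T/G, transversion).
Of the 15 differences, 8 transitions and 7 transversions, so the answer is 7.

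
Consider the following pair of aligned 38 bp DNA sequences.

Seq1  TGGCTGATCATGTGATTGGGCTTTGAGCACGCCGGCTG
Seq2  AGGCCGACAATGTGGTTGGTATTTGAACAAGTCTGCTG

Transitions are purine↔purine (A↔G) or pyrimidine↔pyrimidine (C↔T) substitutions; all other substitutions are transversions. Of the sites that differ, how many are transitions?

Differing sites — 1:T/A (Tv); 5:T/C (Ti); 8:T/C (Ti); 9:C/A (Tv); 15:A/G (Ti); 20:G/T (Tv); 21:C/A (Tv); 27:G/A (Ti); 30:C/A (Tv); 32:C/T (Ti); 34:G/T (Tv).
Of the 11 differences, 5 transitions and 6 transversions, so the answer is 5.

5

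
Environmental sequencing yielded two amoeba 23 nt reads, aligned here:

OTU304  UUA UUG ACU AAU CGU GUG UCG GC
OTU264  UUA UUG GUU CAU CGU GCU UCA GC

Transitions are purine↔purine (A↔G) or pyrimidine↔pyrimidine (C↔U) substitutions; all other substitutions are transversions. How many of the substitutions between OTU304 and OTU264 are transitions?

4

Differing sites — 7:A/G (Ti); 8:C/U (Ti); 10:A/C (Tv); 17:U/C (Ti); 18:G/U (Tv); 21:G/A (Ti).
Of the 6 differences, 4 transitions and 2 transversions, so the answer is 4.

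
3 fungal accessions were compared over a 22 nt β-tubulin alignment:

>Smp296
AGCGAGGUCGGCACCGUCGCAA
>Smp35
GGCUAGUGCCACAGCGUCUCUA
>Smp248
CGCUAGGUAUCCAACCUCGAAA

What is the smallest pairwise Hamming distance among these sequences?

Pairwise Hamming distances:
  Smp296 vs Smp35: 9
  Smp296 vs Smp248: 8
  Smp35 vs Smp248: 11
The smallest is 8, between Smp296 and Smp248.

8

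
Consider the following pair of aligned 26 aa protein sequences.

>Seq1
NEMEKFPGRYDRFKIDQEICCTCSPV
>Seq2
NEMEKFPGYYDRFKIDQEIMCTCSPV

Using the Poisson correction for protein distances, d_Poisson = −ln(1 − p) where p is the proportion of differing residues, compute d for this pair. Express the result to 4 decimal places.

The sequences differ at positions 9 (R/Y), 20 (C/M).
p = 2/26 = 0.076923.
d = −ln(1 − 0.076923) = −ln(0.923077) = 0.0800.

0.0800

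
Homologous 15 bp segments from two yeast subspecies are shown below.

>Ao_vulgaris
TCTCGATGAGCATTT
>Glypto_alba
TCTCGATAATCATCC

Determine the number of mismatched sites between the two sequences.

4

Mismatches occur at site 8 (G/A), site 10 (G/T), site 14 (T/C), site 15 (T/C).
That gives 4 mismatches out of 15 aligned sites, so the Hamming distance is 4.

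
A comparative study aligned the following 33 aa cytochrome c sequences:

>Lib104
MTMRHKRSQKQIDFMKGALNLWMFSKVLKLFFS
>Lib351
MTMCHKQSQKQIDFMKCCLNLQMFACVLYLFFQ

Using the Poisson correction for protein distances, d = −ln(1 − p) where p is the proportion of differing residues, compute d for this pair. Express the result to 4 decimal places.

Differing sites — 4:R/C; 7:R/Q; 17:G/C; 18:A/C; 22:W/Q; 25:S/A; 26:K/C; 29:K/Y; 33:S/Q.
p = 9/33 = 0.272727.
d = −ln(1 − 0.272727) = −ln(0.727273) = 0.3185.

0.3185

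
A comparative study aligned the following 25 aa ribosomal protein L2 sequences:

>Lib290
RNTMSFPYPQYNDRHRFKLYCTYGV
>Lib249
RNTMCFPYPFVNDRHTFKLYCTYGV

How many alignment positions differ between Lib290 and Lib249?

Mismatches occur at site 5 (S↔C), site 10 (Q↔F), site 11 (Y↔V), site 16 (R↔T).
That gives 4 mismatches out of 25 aligned sites, so the Hamming distance is 4.

4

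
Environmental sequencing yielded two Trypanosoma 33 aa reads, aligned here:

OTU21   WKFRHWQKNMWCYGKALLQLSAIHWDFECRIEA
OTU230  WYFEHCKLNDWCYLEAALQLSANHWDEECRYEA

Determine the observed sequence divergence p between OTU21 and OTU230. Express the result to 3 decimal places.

Differing sites — 2:K/Y; 4:R/E; 6:W/C; 7:Q/K; 8:K/L; 10:M/D; 14:G/L; 15:K/E; 17:L/A; 23:I/N; 27:F/E; 31:I/Y.
There are 12 differences over 33 sites, so p = 12/33 = 0.364.

0.364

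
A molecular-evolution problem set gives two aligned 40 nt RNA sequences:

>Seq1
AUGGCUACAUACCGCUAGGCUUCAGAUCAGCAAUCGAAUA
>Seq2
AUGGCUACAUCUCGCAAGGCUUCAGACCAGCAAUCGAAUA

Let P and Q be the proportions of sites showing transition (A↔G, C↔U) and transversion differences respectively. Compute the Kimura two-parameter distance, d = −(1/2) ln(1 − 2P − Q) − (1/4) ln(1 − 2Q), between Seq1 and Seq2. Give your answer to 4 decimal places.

0.1076

The sequences differ at positions 11 (A/C, transversion), 12 (C/U, transition), 16 (U/A, transversion), 27 (U/C, transition).
Of the 4 differences, 2 transitions and 2 transversions over 40 sites: P = 2/40 = 0.050000, Q = 2/40 = 0.050000.
d = −0.5·ln(0.850000) − 0.25·ln(0.900000) = −0.5·(-0.162519) − 0.25·(-0.105361) = 0.1076.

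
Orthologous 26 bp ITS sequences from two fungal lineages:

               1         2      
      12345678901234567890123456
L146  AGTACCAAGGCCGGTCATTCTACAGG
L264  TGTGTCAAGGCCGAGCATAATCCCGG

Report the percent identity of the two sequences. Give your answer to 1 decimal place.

Mismatches occur at site 1 (A↔T), site 4 (A↔G), site 5 (C↔T), site 14 (G↔A), site 15 (T↔G), site 19 (T↔A), site 20 (C↔A), site 22 (A↔C), site 24 (A↔C).
17 of the 26 sites match, so the percent identity is 17/26 × 100 = 65.4%.

65.4%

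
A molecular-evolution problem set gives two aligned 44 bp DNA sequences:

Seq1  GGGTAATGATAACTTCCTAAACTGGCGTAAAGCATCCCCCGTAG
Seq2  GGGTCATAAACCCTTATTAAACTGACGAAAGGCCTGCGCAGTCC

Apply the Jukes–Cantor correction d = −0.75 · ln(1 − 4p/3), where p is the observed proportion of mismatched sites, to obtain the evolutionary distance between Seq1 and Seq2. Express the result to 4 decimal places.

The sequences differ at positions 5 (A/C), 8 (G/A), 10 (T/A), 11 (A/C), 12 (A/C), 16 (C/A), 17 (C/T), 25 (G/A), 28 (T/A), 31 (A/G), 34 (A/C), 36 (C/G), 38 (C/G), 40 (C/A), 43 (A/C), 44 (G/C).
p = 16/44 = 0.363636.
d = −0.75 · ln(1 − (4/3)·0.363636) = −0.75 · ln(0.515152) = −0.75 · (-0.663293) = 0.4975.

0.4975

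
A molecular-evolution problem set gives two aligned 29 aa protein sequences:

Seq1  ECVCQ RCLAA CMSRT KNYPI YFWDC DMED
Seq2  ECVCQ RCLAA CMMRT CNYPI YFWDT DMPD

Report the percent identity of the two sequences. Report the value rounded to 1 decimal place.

86.2%

Mismatches occur at site 13 (S↔M), site 16 (K↔C), site 25 (C↔T), site 28 (E↔P).
25 of the 29 sites match, so the percent identity is 25/29 × 100 = 86.2%.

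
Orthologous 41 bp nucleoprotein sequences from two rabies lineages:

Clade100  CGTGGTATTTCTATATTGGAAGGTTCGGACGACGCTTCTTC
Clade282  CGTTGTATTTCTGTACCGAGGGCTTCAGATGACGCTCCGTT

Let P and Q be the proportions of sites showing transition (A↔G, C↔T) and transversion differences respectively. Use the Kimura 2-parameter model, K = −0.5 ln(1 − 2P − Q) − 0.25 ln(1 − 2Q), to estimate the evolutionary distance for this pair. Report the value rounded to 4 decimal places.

The sequences differ at positions 4 (G/T, transversion), 13 (A/G, transition), 16 (T/C, transition), 17 (T/C, transition), 19 (G/A, transition), 20 (A/G, transition), 21 (A/G, transition), 23 (G/C, transversion), 27 (G/A, transition), 30 (C/T, transition), 37 (T/C, transition), 39 (T/G, transversion), 41 (C/T, transition).
Of the 13 differences, 10 transitions and 3 transversions over 41 sites: P = 10/41 = 0.243902, Q = 3/41 = 0.073171.
d = −0.5·ln(0.439025) − 0.25·ln(0.853658) = −0.5·(-0.823199) − 0.25·(-0.158225) = 0.4512.

0.4512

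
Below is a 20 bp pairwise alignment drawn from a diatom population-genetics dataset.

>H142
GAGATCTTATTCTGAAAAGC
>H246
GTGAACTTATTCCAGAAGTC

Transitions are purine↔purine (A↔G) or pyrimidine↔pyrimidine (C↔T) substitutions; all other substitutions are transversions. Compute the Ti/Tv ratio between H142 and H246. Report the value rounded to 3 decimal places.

The sequences differ at positions 2 (A/T, transversion), 5 (T/A, transversion), 13 (T/C, transition), 14 (G/A, transition), 15 (A/G, transition), 18 (A/G, transition), 19 (G/T, transversion).
Of the 7 differences, 4 transitions and 3 transversions, so Ti/Tv = 4/3 = 1.333.

1.333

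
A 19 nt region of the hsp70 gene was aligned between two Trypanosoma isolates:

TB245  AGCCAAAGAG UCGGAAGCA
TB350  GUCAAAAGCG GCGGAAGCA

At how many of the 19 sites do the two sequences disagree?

Differing sites — 1:A/G; 2:G/U; 4:C/A; 9:A/C; 11:U/G.
That gives 5 mismatches out of 19 aligned sites, so the Hamming distance is 5.

5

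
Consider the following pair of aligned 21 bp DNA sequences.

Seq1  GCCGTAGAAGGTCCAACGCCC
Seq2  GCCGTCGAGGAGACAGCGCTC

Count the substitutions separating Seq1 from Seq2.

7

The sequences differ at positions 6 (A/C), 9 (A/G), 11 (G/A), 12 (T/G), 13 (C/A), 16 (A/G), 20 (C/T).
That gives 7 mismatches out of 21 aligned sites, so the Hamming distance is 7.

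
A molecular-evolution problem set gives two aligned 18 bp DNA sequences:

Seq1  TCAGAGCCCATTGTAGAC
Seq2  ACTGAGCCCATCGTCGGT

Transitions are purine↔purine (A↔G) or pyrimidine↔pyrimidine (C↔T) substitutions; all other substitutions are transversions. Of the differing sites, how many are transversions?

Differing sites — 1:T/A (Tv); 3:A/T (Tv); 12:T/C (Ti); 15:A/C (Tv); 17:A/G (Ti); 18:C/T (Ti).
Of the 6 differences, 3 transitions and 3 transversions, so the answer is 3.

3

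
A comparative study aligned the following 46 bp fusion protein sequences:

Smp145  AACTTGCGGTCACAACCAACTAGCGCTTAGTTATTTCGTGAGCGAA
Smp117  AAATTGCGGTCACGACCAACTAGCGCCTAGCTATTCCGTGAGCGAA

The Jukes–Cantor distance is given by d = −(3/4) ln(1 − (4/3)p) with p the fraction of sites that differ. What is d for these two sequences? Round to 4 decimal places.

The sequences differ at positions 3 (C/A), 14 (A/G), 27 (T/C), 31 (T/C), 36 (T/C).
p = 5/46 = 0.108696.
d = −0.75 · ln(1 − (4/3)·0.108696) = −0.75 · ln(0.855072) = −0.75 · (-0.156570) = 0.1174.

0.1174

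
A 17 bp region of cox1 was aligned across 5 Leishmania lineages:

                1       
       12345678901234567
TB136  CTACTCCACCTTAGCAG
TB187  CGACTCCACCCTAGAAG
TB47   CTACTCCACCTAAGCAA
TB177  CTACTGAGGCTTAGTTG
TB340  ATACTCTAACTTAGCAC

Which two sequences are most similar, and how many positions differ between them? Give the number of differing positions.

2

Pairwise Hamming distances:
  TB136 vs TB187: 3
  TB136 vs TB47: 2
  TB136 vs TB177: 6
  TB136 vs TB340: 4
  TB187 vs TB47: 5
  TB187 vs TB177: 8
  TB187 vs TB340: 7
  TB47 vs TB177: 8
  TB47 vs TB340: 5
  TB177 vs TB340: 8
The smallest is 2, between TB136 and TB47.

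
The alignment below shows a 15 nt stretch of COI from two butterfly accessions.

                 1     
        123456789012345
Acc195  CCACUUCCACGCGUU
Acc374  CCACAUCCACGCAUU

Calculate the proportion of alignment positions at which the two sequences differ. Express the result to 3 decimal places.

Mismatches occur at site 5 (U→A), site 13 (G→A).
There are 2 differences over 15 sites, so p = 2/15 = 0.133.

0.133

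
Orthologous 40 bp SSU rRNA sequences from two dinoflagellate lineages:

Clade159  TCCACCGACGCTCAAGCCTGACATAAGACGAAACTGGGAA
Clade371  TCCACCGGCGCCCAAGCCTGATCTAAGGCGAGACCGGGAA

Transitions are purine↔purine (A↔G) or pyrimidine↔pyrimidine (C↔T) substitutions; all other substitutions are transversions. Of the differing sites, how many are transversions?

Mismatches occur at site 8 (A→G, transition), site 12 (T→C, transition), site 22 (C→T, transition), site 23 (A→C, transversion), site 28 (A→G, transition), site 32 (A→G, transition), site 35 (T→C, transition).
Of the 7 differences, 6 transitions and 1 transversion, so the answer is 1.

1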